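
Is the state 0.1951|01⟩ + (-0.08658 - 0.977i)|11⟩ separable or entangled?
Separable

Writing the state as a|00⟩ + b|01⟩ + c|10⟩ + d|11⟩, it is a product state iff ad − bc = 0.
Here (a, b, c, d) = (0, 0.1951, 0, (-0.08658 - 0.977i)): ad − bc = (0)(-0.08658 - 0.977i) − (0.1951)(0) = 0, so the state is separable.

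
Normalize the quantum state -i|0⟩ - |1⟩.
-(1/√2)i|0⟩ - 1/√2|1⟩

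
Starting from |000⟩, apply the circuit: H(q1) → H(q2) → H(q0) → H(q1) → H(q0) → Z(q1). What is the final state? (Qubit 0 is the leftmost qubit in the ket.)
1/√2|000⟩ + 1/√2|001⟩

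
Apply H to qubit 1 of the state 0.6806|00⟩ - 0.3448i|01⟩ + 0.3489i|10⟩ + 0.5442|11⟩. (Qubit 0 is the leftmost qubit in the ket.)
(0.4813 - 0.2438i)|00⟩ + (0.4813 + 0.2438i)|01⟩ + (0.3848 + 0.2467i)|10⟩ + (-0.3848 + 0.2467i)|11⟩

H on qubit 1 mixes each pair of kets that differ only in qubit 1: amplitudes (a, b) of (|…0…⟩, |…1…⟩) become ((a + b)/√2, (a − b)/√2). Kets absent from the input have amplitude 0.
(|00⟩, |01⟩): (a, b) = (0.6806, -0.3448i) → ((0.4813 - 0.2438i), (0.4813 + 0.2438i))
(|10⟩, |11⟩): (a, b) = (0.3489i, 0.5442) → ((0.3848 + 0.2467i), (-0.3848 + 0.2467i))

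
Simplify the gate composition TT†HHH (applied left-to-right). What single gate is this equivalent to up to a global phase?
H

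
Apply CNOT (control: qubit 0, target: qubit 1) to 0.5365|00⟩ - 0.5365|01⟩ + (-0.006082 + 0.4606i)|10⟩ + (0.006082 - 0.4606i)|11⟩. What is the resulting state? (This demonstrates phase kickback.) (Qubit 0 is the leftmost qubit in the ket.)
0.5365|00⟩ - 0.5365|01⟩ + (0.006082 - 0.4606i)|10⟩ + (-0.006082 + 0.4606i)|11⟩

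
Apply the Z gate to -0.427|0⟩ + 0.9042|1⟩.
-0.427|0⟩ - 0.9042|1⟩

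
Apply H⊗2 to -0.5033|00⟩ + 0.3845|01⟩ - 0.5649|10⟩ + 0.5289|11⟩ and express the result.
-0.0774|00⟩ - 0.9908|01⟩ - 0.0414|10⟩ + 0.103|11⟩

H⊗2 gives amp(|y⟩) = (1/2) Σ_x (−1)^(x·y) amp(|x⟩), where x·y is the number of positions in which both x and y have a 1.
|00⟩: (-0.5033 + 0.3845 - 0.5649 + 0.5289)/2 = -0.0774
|01⟩: (-0.5033 - 0.3845 - 0.5649 - 0.5289)/2 = -0.9908
|10⟩: (-0.5033 + 0.3845 + 0.5649 - 0.5289)/2 = -0.0414
|11⟩: (-0.5033 - 0.3845 + 0.5649 + 0.5289)/2 = 0.103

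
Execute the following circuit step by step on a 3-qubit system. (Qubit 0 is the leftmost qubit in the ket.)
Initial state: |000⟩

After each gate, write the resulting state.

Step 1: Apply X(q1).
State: |010⟩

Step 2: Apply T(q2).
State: |010⟩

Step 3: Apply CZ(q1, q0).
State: |010⟩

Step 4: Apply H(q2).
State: 1/√2|010⟩ + 1/√2|011⟩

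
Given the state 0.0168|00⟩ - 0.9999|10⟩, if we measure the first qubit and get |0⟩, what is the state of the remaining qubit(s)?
|0⟩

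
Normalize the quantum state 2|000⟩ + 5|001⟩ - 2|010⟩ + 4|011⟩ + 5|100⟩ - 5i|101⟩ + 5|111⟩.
0.1796|000⟩ + 0.449|001⟩ - 0.1796|010⟩ + 0.3592|011⟩ + 0.449|100⟩ - 0.449i|101⟩ + 0.449|111⟩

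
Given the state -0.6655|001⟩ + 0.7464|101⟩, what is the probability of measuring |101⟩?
0.5571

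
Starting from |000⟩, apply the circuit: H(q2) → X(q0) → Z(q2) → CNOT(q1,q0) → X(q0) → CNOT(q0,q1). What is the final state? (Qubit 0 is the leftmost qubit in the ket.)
1/√2|000⟩ - 1/√2|001⟩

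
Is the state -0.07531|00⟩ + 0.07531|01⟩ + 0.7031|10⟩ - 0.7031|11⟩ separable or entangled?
Separable

Writing the state as a|00⟩ + b|01⟩ + c|10⟩ + d|11⟩, it is a product state iff ad − bc = 0.
Here (a, b, c, d) = (-0.07531, 0.07531, 0.7031, -0.7031): ad − bc = (-0.07531)(-0.7031) − (0.07531)(0.7031) = 0, so the state is separable.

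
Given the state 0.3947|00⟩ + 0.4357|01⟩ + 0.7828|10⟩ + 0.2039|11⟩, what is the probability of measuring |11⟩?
0.04158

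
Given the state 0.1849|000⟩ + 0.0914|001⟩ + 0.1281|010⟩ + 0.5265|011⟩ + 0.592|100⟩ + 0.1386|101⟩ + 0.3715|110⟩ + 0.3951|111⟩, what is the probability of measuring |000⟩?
0.03419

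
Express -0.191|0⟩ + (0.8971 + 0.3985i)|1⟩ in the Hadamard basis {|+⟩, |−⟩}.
(0.4993 + 0.2818i)|+⟩ + (-0.7694 - 0.2818i)|−⟩

With |ψ⟩ = α|0⟩ + β|1⟩, the Hadamard-basis coefficients are ⟨+|ψ⟩ = (α + β)/√2 and ⟨−|ψ⟩ = (α − β)/√2.
Here α = -0.191, β = (0.8971 + 0.3985i): (α + β)/√2 = (0.4993 + 0.2818i), (α − β)/√2 = (-0.7694 - 0.2818i).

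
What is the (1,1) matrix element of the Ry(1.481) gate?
0.7381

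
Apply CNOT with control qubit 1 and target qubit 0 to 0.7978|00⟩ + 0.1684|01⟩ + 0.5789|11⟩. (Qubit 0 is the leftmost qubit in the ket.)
0.7978|00⟩ + 0.5789|01⟩ + 0.1684|11⟩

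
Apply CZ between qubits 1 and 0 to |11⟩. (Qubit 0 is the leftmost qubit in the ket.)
-|11⟩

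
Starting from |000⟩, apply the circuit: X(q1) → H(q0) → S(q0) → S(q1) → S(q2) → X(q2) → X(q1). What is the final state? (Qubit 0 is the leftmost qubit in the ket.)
(1/√2)i|001⟩ - 1/√2|101⟩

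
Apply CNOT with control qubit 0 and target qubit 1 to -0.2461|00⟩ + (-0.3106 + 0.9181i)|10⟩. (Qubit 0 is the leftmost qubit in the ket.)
-0.2461|00⟩ + (-0.3106 + 0.9181i)|11⟩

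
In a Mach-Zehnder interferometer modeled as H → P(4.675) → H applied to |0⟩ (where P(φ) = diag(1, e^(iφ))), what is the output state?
(0.4813 - 0.4997i)|0⟩ + (0.5187 + 0.4997i)|1⟩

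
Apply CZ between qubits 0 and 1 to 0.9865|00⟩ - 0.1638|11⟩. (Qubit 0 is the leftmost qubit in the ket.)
0.9865|00⟩ + 0.1638|11⟩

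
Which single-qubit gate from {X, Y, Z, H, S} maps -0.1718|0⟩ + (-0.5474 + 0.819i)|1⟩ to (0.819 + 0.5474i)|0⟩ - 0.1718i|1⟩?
Y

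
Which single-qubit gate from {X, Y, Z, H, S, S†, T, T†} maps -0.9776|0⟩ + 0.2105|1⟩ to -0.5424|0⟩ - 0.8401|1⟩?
H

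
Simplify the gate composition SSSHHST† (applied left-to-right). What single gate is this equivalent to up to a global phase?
T†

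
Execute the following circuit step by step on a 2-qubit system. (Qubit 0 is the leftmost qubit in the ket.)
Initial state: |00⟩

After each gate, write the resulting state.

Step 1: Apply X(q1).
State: |01⟩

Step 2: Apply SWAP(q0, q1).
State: |10⟩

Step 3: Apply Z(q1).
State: |10⟩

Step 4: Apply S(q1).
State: |10⟩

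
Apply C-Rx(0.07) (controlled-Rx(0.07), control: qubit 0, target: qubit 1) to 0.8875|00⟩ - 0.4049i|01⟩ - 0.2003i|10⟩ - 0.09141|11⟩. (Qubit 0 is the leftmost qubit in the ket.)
0.8875|00⟩ - 0.4049i|01⟩ - 0.197i|10⟩ - 0.09836|11⟩

C-Rx(0.07) leaves the control-|0⟩ kets |00⟩, |01⟩ unchanged and applies Rx(0.07) to qubit 1 on the control-|1⟩ pair (|10⟩, |11⟩).
Rx(0.07) = [[cos(θ/2), −i·sin(θ/2)], [−i·sin(θ/2), cos(θ/2)]]; θ = 0.07, cos(θ/2) ≈ 0.999388, sin(θ/2) ≈ 0.0349929.
With a = amp(|10⟩) = -0.2003i and b = amp(|11⟩) = -0.09141:
new amp(|10⟩) = (0.999388)·a + (-0.0349929i)·b = -0.197i
new amp(|11⟩) = (-0.0349929i)·a + (0.999388)·b = -0.09836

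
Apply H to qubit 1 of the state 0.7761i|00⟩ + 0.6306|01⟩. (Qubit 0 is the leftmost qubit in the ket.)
(0.4459 + 0.5488i)|00⟩ + (-0.4459 + 0.5488i)|01⟩

H on qubit 1 mixes each pair of kets that differ only in qubit 1: amplitudes (a, b) of (|…0…⟩, |…1…⟩) become ((a + b)/√2, (a − b)/√2). Kets absent from the input have amplitude 0.
(|00⟩, |01⟩): (a, b) = (0.7761i, 0.6306) → ((0.4459 + 0.5488i), (-0.4459 + 0.5488i))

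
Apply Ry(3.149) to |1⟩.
-|0⟩ - 0.003704|1⟩

Ry(3.149) = [[cos(θ/2), −sin(θ/2)], [sin(θ/2), cos(θ/2)]]; θ = 3.149, cos(θ/2) ≈ -0.00370366, sin(θ/2) ≈ 0.999993.
With a = amp(|0⟩) = 0 and b = amp(|1⟩) = 1:
new amp(|0⟩) = (-0.00370366)·a + (-0.999993)·b = -1
new amp(|1⟩) = (0.999993)·a + (-0.00370366)·b = -0.003704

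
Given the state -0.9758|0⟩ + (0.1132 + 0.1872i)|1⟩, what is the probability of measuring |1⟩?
0.04786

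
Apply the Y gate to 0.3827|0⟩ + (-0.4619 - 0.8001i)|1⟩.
(-0.8001 + 0.4619i)|0⟩ + 0.3827i|1⟩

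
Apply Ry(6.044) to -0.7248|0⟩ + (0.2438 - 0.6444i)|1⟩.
(0.6905 + 0.07688i)|0⟩ + (-0.3285 + 0.6398i)|1⟩

Ry(6.044) = [[cos(θ/2), −sin(θ/2)], [sin(θ/2), cos(θ/2)]]; θ = 6.044, cos(θ/2) ≈ -0.992857, sin(θ/2) ≈ 0.119308.
With a = amp(|0⟩) = -0.7248 and b = amp(|1⟩) = (0.2438 - 0.6444i):
new amp(|0⟩) = (-0.992857)·a + (-0.119308)·b = (0.6905 + 0.07688i)
new amp(|1⟩) = (0.119308)·a + (-0.992857)·b = (-0.3285 + 0.6398i)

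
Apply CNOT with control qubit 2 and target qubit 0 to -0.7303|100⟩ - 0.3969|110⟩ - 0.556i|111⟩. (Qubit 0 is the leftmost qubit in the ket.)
-0.556i|011⟩ - 0.7303|100⟩ - 0.3969|110⟩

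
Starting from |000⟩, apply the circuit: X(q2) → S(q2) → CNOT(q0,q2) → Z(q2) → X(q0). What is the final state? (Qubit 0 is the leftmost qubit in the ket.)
-i|101⟩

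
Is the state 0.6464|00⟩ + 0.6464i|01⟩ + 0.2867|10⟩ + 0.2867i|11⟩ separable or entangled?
Separable

Writing the state as a|00⟩ + b|01⟩ + c|10⟩ + d|11⟩, it is a product state iff ad − bc = 0.
Here (a, b, c, d) = (0.6464, 0.6464i, 0.2867, 0.2867i): ad − bc = (0.6464)(0.2867i) − (0.6464i)(0.2867) = 0, so the state is separable.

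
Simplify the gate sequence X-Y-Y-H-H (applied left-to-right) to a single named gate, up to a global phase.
X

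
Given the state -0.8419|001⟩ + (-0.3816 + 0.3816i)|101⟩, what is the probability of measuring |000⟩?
0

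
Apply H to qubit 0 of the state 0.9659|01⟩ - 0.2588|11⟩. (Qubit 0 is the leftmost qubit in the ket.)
0.5|01⟩ + 0.866|11⟩

H on qubit 0 mixes each pair of kets that differ only in qubit 0: amplitudes (a, b) of (|…0…⟩, |…1…⟩) become ((a + b)/√2, (a − b)/√2). Kets absent from the input have amplitude 0.
(|01⟩, |11⟩): (a, b) = (0.9659, -0.2588) → (0.5, 0.866)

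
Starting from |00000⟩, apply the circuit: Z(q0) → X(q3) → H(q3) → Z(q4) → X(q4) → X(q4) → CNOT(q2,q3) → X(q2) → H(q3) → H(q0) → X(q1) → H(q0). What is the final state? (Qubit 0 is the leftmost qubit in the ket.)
|01110⟩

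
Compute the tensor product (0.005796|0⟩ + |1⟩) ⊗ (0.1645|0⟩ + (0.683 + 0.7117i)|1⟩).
0.0009534|00⟩ + (0.003959 + 0.004125i)|01⟩ + 0.1645|10⟩ + (0.683 + 0.7117i)|11⟩

amp(|b₁b₂…⟩) = product of the factor amplitudes for bits b₁, b₂, …; only kets whose every factor amplitude is nonzero survive.
|00⟩: (0.005796)(0.1645) = 0.0009534
|01⟩: (0.005796)(0.683 + 0.7117i) = (0.003959 + 0.004125i)
|10⟩: (1)(0.1645) = 0.1645
|11⟩: (1)(0.683 + 0.7117i) = (0.683 + 0.7117i)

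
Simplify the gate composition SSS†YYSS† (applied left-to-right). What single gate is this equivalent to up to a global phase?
S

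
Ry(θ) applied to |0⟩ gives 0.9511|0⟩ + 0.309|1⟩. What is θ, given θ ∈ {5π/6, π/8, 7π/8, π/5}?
π/5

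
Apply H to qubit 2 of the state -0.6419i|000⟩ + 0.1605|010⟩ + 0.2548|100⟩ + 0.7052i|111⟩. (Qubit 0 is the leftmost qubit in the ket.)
-0.4539i|000⟩ - 0.4539i|001⟩ + 0.1135|010⟩ + 0.1135|011⟩ + 0.1802|100⟩ + 0.1802|101⟩ + 0.4987i|110⟩ - 0.4987i|111⟩

H on qubit 2 mixes each pair of kets that differ only in qubit 2: amplitudes (a, b) of (|…0…⟩, |…1…⟩) become ((a + b)/√2, (a − b)/√2). Kets absent from the input have amplitude 0.
(|000⟩, |001⟩): (a, b) = (-0.6419i, 0) → (-0.4539i, -0.4539i)
(|010⟩, |011⟩): (a, b) = (0.1605, 0) → (0.1135, 0.1135)
(|100⟩, |101⟩): (a, b) = (0.2548, 0) → (0.1802, 0.1802)
(|110⟩, |111⟩): (a, b) = (0, 0.7052i) → (0.4987i, -0.4987i)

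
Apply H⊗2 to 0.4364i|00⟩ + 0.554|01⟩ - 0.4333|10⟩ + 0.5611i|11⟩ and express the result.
(0.06035 + 0.4988i)|00⟩ + (-0.4937 - 0.06235i)|01⟩ + (0.4937 - 0.06235i)|10⟩ + (-0.06035 + 0.4988i)|11⟩

H⊗2 gives amp(|y⟩) = (1/2) Σ_x (−1)^(x·y) amp(|x⟩), where x·y is the number of positions in which both x and y have a 1.
|00⟩: (0.4364i + 0.554 - 0.4333 + 0.5611i)/2 = (0.06035 + 0.4988i)
|01⟩: (0.4364i - 0.554 - 0.4333 - 0.5611i)/2 = (-0.4937 - 0.06235i)
|10⟩: (0.4364i + 0.554 + 0.4333 - 0.5611i)/2 = (0.4937 - 0.06235i)
|11⟩: (0.4364i - 0.554 + 0.4333 + 0.5611i)/2 = (-0.06035 + 0.4988i)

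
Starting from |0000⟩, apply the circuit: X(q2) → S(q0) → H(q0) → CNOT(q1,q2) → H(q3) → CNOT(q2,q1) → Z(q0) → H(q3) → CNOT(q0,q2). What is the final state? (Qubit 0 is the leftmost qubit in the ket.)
1/√2|0110⟩ - 1/√2|1100⟩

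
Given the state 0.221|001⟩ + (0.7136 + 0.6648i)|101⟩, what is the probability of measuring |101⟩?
0.9512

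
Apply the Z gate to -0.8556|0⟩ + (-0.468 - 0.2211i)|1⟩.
-0.8556|0⟩ + (0.468 + 0.2211i)|1⟩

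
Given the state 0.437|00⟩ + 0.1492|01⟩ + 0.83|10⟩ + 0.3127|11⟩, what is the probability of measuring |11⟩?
0.09778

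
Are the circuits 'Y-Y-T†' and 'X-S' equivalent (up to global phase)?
No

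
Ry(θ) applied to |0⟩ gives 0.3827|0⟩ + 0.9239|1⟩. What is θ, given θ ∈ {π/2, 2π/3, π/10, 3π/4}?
3π/4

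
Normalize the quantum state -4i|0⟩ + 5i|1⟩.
-0.6247i|0⟩ + 0.7809i|1⟩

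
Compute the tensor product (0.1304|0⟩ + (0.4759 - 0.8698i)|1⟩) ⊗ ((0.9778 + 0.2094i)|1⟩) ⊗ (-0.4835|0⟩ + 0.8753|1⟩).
(-0.06165 - 0.0132i)|010⟩ + (0.1116 + 0.0239i)|011⟩ + (-0.3131 + 0.363i)|110⟩ + (0.5667 - 0.6572i)|111⟩

amp(|b₁b₂…⟩) = product of the factor amplitudes for bits b₁, b₂, …; only kets whose every factor amplitude is nonzero survive.
|010⟩: (0.1304)(0.9778 + 0.2094i)(-0.4835) = (-0.06165 - 0.0132i)
|011⟩: (0.1304)(0.9778 + 0.2094i)(0.8753) = (0.1116 + 0.0239i)
|110⟩: (0.4759 - 0.8698i)(0.9778 + 0.2094i)(-0.4835) = (-0.3131 + 0.363i)
|111⟩: (0.4759 - 0.8698i)(0.9778 + 0.2094i)(0.8753) = (0.5667 - 0.6572i)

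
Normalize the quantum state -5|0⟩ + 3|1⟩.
-0.8575|0⟩ + 0.5145|1⟩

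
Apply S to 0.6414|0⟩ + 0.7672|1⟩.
0.6414|0⟩ + 0.7672i|1⟩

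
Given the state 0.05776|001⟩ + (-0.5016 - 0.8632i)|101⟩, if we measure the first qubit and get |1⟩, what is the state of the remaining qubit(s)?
(-0.5024 - 0.8646i)|01⟩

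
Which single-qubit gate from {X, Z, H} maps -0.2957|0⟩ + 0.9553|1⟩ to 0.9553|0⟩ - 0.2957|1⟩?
X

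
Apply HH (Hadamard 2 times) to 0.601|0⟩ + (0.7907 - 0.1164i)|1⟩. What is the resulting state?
0.601|0⟩ + (0.7907 - 0.1164i)|1⟩

H² = I, so an even number of Hadamards cancels: H^2 = I and the state is unchanged.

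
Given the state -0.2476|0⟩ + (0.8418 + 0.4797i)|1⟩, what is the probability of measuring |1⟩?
0.9387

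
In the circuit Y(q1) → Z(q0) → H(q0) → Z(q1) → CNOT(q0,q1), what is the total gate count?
5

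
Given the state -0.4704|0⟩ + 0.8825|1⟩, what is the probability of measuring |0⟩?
0.2213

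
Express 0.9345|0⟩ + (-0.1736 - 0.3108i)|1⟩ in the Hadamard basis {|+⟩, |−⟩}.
(0.538 - 0.2198i)|+⟩ + (0.7835 + 0.2198i)|−⟩

With |ψ⟩ = α|0⟩ + β|1⟩, the Hadamard-basis coefficients are ⟨+|ψ⟩ = (α + β)/√2 and ⟨−|ψ⟩ = (α − β)/√2.
Here α = 0.9345, β = (-0.1736 - 0.3108i): (α + β)/√2 = (0.538 - 0.2198i), (α − β)/√2 = (0.7835 + 0.2198i).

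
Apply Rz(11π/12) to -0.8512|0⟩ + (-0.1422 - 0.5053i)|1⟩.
(-0.1111 + 0.8439i)|0⟩ + (0.4824 - 0.2069i)|1⟩

Rz(11π/12) = [[e^(−iθ/2), 0], [0, e^(iθ/2)]] with e^(±iθ/2) = cos(θ/2) ± i·sin(θ/2); θ = 11π/12, cos(θ/2) ≈ 0.130526, sin(θ/2) ≈ 0.991445.
With a = amp(|0⟩) = -0.8512 and b = amp(|1⟩) = (-0.1422 - 0.5053i):
new amp(|0⟩) = (0.130526 - 0.991445i)·a = (-0.1111 + 0.8439i)
new amp(|1⟩) = (0.130526 + 0.991445i)·b = (0.4824 - 0.2069i)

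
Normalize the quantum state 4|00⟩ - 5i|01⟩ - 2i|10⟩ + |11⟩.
0.5898|00⟩ - 0.7372i|01⟩ - 0.2949i|10⟩ + 0.1474|11⟩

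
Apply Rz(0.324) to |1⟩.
(0.9869 + 0.1613i)|1⟩

Rz(0.324) = [[e^(−iθ/2), 0], [0, e^(iθ/2)]] with e^(±iθ/2) = cos(θ/2) ± i·sin(θ/2); θ = 0.324, cos(θ/2) ≈ 0.986907, sin(θ/2) ≈ 0.161292.
With a = amp(|0⟩) = 0 and b = amp(|1⟩) = 1:
new amp(|0⟩) = (0.986907 - 0.161292i)·a = 0
new amp(|1⟩) = (0.986907 + 0.161292i)·b = (0.9869 + 0.1613i)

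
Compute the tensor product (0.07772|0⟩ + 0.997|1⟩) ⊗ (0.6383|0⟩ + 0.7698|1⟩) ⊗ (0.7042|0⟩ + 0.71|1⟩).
0.03493|000⟩ + 0.03522|001⟩ + 0.04213|010⟩ + 0.04248|011⟩ + 0.4481|100⟩ + 0.4518|101⟩ + 0.5405|110⟩ + 0.5449|111⟩

amp(|b₁b₂…⟩) = product of the factor amplitudes for bits b₁, b₂, …; only kets whose every factor amplitude is nonzero survive.
|000⟩: (0.07772)(0.6383)(0.7042) = 0.03493
|001⟩: (0.07772)(0.6383)(0.71) = 0.03522
|010⟩: (0.07772)(0.7698)(0.7042) = 0.04213
|011⟩: (0.07772)(0.7698)(0.71) = 0.04248
|100⟩: (0.997)(0.6383)(0.7042) = 0.4481
|101⟩: (0.997)(0.6383)(0.71) = 0.4518
|110⟩: (0.997)(0.7698)(0.7042) = 0.5405
|111⟩: (0.997)(0.7698)(0.71) = 0.5449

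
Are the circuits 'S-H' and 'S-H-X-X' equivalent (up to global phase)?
Yes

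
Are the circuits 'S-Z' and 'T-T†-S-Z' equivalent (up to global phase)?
Yes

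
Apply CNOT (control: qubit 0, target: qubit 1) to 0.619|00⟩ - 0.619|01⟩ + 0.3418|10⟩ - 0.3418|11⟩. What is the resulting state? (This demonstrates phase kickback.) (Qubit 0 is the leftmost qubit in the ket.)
0.619|00⟩ - 0.619|01⟩ - 0.3418|10⟩ + 0.3418|11⟩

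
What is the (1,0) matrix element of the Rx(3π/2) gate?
-(1/√2)i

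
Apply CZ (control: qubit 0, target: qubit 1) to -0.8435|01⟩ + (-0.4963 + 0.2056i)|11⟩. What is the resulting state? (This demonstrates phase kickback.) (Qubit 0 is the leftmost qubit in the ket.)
-0.8435|01⟩ + (0.4963 - 0.2056i)|11⟩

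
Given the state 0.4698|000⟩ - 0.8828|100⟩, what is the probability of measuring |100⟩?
0.7793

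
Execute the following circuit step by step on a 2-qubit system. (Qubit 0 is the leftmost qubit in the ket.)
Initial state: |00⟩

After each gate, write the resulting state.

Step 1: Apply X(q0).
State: |10⟩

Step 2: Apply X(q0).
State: |00⟩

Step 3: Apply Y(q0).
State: i|10⟩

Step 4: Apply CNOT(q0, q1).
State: i|11⟩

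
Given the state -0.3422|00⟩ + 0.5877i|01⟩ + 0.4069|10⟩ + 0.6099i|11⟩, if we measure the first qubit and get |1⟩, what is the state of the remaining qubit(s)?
0.555|0⟩ + 0.8319i|1⟩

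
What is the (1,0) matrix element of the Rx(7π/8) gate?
-0.9808i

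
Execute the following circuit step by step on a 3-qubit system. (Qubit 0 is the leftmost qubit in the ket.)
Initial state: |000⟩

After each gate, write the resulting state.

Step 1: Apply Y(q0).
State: i|100⟩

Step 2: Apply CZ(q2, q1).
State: i|100⟩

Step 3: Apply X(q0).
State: i|000⟩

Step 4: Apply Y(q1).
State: -|010⟩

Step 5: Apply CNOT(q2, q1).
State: -|010⟩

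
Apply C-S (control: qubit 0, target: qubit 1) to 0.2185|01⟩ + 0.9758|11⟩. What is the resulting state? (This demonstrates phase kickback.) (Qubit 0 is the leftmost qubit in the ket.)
0.2185|01⟩ + 0.9758i|11⟩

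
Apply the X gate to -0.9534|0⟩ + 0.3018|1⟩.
0.3018|0⟩ - 0.9534|1⟩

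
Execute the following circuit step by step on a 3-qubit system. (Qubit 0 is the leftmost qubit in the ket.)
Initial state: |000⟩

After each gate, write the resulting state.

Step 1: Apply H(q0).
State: 1/√2|000⟩ + 1/√2|100⟩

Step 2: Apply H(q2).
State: 1/2|000⟩ + 1/2|001⟩ + 1/2|100⟩ + 1/2|101⟩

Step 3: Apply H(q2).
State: 1/√2|000⟩ + 1/√2|100⟩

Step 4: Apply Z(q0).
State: 1/√2|000⟩ - 1/√2|100⟩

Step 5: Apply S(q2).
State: 1/√2|000⟩ - 1/√2|100⟩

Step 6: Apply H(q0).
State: |100⟩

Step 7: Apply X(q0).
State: |000⟩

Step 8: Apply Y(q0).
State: i|100⟩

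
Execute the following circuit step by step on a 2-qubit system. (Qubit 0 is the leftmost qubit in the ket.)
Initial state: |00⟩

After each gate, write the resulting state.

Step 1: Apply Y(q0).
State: i|10⟩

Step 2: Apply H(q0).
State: (1/√2)i|00⟩ - (1/√2)i|10⟩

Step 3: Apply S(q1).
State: (1/√2)i|00⟩ - (1/√2)i|10⟩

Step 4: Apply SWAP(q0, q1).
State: (1/√2)i|00⟩ - (1/√2)i|01⟩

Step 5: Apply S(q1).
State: (1/√2)i|00⟩ + 1/√2|01⟩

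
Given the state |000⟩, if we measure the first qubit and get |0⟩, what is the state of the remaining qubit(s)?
|00⟩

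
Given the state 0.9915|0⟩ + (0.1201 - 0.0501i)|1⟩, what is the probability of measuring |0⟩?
0.9831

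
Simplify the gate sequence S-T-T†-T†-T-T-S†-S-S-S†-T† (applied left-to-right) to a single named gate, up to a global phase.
S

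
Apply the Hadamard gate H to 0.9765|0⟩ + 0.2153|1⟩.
0.8427|0⟩ + 0.5382|1⟩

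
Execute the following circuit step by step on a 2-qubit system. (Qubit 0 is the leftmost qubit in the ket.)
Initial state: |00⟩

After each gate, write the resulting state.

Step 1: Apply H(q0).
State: 1/√2|00⟩ + 1/√2|10⟩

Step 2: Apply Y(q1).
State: (1/√2)i|01⟩ + (1/√2)i|11⟩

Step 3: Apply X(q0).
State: (1/√2)i|01⟩ + (1/√2)i|11⟩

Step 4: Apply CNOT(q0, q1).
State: (1/√2)i|01⟩ + (1/√2)i|10⟩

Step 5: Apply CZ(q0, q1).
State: (1/√2)i|01⟩ + (1/√2)i|10⟩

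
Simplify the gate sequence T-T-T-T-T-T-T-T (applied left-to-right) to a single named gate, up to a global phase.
I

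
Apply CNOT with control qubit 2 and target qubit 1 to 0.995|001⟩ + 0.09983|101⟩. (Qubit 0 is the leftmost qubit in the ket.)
0.995|011⟩ + 0.09983|111⟩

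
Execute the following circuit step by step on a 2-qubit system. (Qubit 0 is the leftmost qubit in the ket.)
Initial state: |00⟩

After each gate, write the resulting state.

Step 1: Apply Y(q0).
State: i|10⟩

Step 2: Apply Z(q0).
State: -i|10⟩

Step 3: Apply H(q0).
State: -(1/√2)i|00⟩ + (1/√2)i|10⟩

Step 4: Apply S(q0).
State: -(1/√2)i|00⟩ - 1/√2|10⟩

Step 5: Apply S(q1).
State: -(1/√2)i|00⟩ - 1/√2|10⟩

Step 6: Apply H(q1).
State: -(1/2)i|00⟩ - (1/2)i|01⟩ - 1/2|10⟩ - 1/2|11⟩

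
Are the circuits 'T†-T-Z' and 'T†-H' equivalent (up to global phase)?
No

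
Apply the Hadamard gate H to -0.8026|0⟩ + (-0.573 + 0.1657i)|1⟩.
(-0.9727 + 0.1172i)|0⟩ + (-0.1624 - 0.1172i)|1⟩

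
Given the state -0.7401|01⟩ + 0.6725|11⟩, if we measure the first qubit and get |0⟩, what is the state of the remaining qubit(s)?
-|1⟩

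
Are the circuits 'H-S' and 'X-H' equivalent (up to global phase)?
No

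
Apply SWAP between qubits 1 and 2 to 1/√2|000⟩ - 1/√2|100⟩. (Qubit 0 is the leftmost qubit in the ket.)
1/√2|000⟩ - 1/√2|100⟩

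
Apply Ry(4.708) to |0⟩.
-0.7056|0⟩ + 0.7087|1⟩

Ry(4.708) = [[cos(θ/2), −sin(θ/2)], [sin(θ/2), cos(θ/2)]]; θ = 4.708, cos(θ/2) ≈ -0.705553, sin(θ/2) ≈ 0.708657.
With a = amp(|0⟩) = 1 and b = amp(|1⟩) = 0:
new amp(|0⟩) = (-0.705553)·a + (-0.708657)·b = -0.7056
new amp(|1⟩) = (0.708657)·a + (-0.705553)·b = 0.7087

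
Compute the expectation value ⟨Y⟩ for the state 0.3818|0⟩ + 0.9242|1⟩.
0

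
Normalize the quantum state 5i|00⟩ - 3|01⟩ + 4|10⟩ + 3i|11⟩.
0.6509i|00⟩ - 0.3906|01⟩ + 0.5208|10⟩ + 0.3906i|11⟩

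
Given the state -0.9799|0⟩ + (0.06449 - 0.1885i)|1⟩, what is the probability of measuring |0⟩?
0.9602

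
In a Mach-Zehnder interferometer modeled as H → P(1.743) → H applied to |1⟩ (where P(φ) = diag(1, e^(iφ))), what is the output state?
(0.5857 - 0.4926i)|0⟩ + (0.4143 + 0.4926i)|1⟩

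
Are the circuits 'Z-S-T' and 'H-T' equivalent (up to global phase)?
No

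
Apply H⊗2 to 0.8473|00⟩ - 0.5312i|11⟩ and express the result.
(0.4237 - 0.2656i)|00⟩ + (0.4237 + 0.2656i)|01⟩ + (0.4237 + 0.2656i)|10⟩ + (0.4237 - 0.2656i)|11⟩

H⊗2 gives amp(|y⟩) = (1/2) Σ_x (−1)^(x·y) amp(|x⟩), where x·y is the number of positions in which both x and y have a 1.
|00⟩: (0.8473 - 0.5312i)/2 = (0.4237 - 0.2656i)
|01⟩: (0.8473 + 0.5312i)/2 = (0.4237 + 0.2656i)
|10⟩: (0.8473 + 0.5312i)/2 = (0.4237 + 0.2656i)
|11⟩: (0.8473 - 0.5312i)/2 = (0.4237 - 0.2656i)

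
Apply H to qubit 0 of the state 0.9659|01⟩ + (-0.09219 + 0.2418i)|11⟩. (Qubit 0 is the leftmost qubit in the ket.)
(0.6178 + 0.171i)|01⟩ + (0.7482 - 0.171i)|11⟩

H on qubit 0 mixes each pair of kets that differ only in qubit 0: amplitudes (a, b) of (|…0…⟩, |…1…⟩) become ((a + b)/√2, (a − b)/√2). Kets absent from the input have amplitude 0.
(|01⟩, |11⟩): (a, b) = (0.9659, (-0.09219 + 0.2418i)) → ((0.6178 + 0.171i), (0.7482 - 0.171i))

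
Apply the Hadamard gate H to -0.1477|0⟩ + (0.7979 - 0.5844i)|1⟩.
(0.4598 - 0.4132i)|0⟩ + (-0.6686 + 0.4132i)|1⟩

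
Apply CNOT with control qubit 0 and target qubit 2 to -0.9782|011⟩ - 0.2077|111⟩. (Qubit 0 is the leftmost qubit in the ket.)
-0.9782|011⟩ - 0.2077|110⟩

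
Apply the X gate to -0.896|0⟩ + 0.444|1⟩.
0.444|0⟩ - 0.896|1⟩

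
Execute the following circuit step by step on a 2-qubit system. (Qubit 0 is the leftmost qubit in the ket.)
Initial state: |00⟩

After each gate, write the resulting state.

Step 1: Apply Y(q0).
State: i|10⟩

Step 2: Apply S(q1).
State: i|10⟩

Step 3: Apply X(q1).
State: i|11⟩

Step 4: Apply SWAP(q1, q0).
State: i|11⟩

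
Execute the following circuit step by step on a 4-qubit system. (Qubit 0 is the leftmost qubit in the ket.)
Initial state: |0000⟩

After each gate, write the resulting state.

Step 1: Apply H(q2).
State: 1/√2|0000⟩ + 1/√2|0010⟩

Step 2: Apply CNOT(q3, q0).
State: 1/√2|0000⟩ + 1/√2|0010⟩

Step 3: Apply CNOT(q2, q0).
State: 1/√2|0000⟩ + 1/√2|1010⟩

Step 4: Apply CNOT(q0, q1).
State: 1/√2|0000⟩ + 1/√2|1110⟩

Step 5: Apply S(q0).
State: 1/√2|0000⟩ + (1/√2)i|1110⟩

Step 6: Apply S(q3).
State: 1/√2|0000⟩ + (1/√2)i|1110⟩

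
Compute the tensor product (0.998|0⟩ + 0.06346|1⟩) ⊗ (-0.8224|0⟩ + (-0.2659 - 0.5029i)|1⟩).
-0.8208|00⟩ + (-0.2654 - 0.5019i)|01⟩ - 0.05219|10⟩ + (-0.01687 - 0.03191i)|11⟩

amp(|b₁b₂…⟩) = product of the factor amplitudes for bits b₁, b₂, …; only kets whose every factor amplitude is nonzero survive.
|00⟩: (0.998)(-0.8224) = -0.8208
|01⟩: (0.998)(-0.2659 - 0.5029i) = (-0.2654 - 0.5019i)
|10⟩: (0.06346)(-0.8224) = -0.05219
|11⟩: (0.06346)(-0.2659 - 0.5029i) = (-0.01687 - 0.03191i)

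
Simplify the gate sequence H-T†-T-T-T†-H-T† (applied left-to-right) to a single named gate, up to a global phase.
T†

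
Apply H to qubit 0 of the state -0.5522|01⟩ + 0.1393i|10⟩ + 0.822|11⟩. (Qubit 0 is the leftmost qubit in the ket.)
0.0985i|00⟩ + 0.1908|01⟩ - 0.0985i|10⟩ - 0.9717|11⟩

H on qubit 0 mixes each pair of kets that differ only in qubit 0: amplitudes (a, b) of (|…0…⟩, |…1…⟩) become ((a + b)/√2, (a − b)/√2). Kets absent from the input have amplitude 0.
(|00⟩, |10⟩): (a, b) = (0, 0.1393i) → (0.0985i, -0.0985i)
(|01⟩, |11⟩): (a, b) = (-0.5522, 0.822) → (0.1908, -0.9717)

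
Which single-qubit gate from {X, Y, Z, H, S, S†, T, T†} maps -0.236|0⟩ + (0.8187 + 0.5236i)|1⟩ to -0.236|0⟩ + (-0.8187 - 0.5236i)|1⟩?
Z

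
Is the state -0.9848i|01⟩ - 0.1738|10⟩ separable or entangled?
Entangled

Writing the state as a|00⟩ + b|01⟩ + c|10⟩ + d|11⟩, it is a product state iff ad − bc = 0.
Here (a, b, c, d) = (0, -0.9848i, -0.1738, 0): ad − bc = (0)(0) − (-0.9848i)(-0.1738) = -0.1712i ≠ 0, so the state is entangled.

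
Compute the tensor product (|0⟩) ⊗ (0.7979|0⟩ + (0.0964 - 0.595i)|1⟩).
0.7979|00⟩ + (0.0964 - 0.595i)|01⟩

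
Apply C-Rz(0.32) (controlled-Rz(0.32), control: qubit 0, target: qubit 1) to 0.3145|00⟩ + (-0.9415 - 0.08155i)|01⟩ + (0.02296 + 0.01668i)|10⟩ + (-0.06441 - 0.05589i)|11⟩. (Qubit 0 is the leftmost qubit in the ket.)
0.3145|00⟩ + (-0.9415 - 0.08155i)|01⟩ + (0.02532 + 0.01281i)|10⟩ + (-0.05468 - 0.06544i)|11⟩

C-Rz(0.32) leaves the control-|0⟩ kets |00⟩, |01⟩ unchanged and applies Rz(0.32) to qubit 1 on the control-|1⟩ pair (|10⟩, |11⟩).
Rz(0.32) = [[e^(−iθ/2), 0], [0, e^(iθ/2)]] with e^(±iθ/2) = cos(θ/2) ± i·sin(θ/2); θ = 0.32, cos(θ/2) ≈ 0.987227, sin(θ/2) ≈ 0.159318.
With a = amp(|10⟩) = (0.02296 + 0.01668i) and b = amp(|11⟩) = (-0.06441 - 0.05589i):
new amp(|10⟩) = (0.987227 - 0.159318i)·a = (0.02532 + 0.01281i)
new amp(|11⟩) = (0.987227 + 0.159318i)·b = (-0.05468 - 0.06544i)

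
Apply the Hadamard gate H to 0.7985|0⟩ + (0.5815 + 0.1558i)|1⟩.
(0.9758 + 0.1102i)|0⟩ + (0.1534 - 0.1102i)|1⟩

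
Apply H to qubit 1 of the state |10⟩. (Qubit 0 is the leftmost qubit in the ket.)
1/√2|10⟩ + 1/√2|11⟩

H on qubit 1 mixes each pair of kets that differ only in qubit 1: amplitudes (a, b) of (|…0…⟩, |…1…⟩) become ((a + b)/√2, (a − b)/√2). Kets absent from the input have amplitude 0.
(|10⟩, |11⟩): (a, b) = (1, 0) → (1/√2, 1/√2)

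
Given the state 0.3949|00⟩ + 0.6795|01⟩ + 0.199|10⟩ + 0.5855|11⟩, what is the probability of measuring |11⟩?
0.3428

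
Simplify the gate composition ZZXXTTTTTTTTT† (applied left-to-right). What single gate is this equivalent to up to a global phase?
T†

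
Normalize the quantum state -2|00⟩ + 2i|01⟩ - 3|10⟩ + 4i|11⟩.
-0.3482|00⟩ + 0.3482i|01⟩ - 0.5222|10⟩ + 0.6963i|11⟩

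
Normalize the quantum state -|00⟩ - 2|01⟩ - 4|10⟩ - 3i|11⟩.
-0.1826|00⟩ - 0.3651|01⟩ - 0.7303|10⟩ - 0.5477i|11⟩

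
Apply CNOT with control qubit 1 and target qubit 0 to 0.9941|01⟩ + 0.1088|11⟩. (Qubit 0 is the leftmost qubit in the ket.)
0.1088|01⟩ + 0.9941|11⟩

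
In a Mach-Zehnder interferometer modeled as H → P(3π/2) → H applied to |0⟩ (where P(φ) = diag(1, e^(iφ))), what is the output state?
(1/2 - (1/2)i)|0⟩ + (1/2 + (1/2)i)|1⟩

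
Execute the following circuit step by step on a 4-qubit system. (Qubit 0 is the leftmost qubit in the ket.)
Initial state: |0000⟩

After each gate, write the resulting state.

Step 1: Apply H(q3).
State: 1/√2|0000⟩ + 1/√2|0001⟩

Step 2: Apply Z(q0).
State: 1/√2|0000⟩ + 1/√2|0001⟩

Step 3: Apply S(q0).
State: 1/√2|0000⟩ + 1/√2|0001⟩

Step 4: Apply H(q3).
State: |0000⟩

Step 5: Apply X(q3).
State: |0001⟩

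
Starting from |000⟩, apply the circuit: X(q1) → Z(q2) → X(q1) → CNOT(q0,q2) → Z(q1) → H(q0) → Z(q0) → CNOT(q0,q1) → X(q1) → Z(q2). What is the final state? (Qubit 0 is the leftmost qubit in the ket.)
1/√2|010⟩ - 1/√2|100⟩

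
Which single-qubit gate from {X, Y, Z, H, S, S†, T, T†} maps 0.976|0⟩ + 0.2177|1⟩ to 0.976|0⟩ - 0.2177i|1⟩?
S†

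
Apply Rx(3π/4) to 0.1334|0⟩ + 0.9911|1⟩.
(0.05105 - 0.9157i)|0⟩ + (0.3793 - 0.1232i)|1⟩

Rx(3π/4) = [[cos(θ/2), −i·sin(θ/2)], [−i·sin(θ/2), cos(θ/2)]]; θ = 3π/4, cos(θ/2) ≈ 0.382683, sin(θ/2) ≈ 0.92388.
With a = amp(|0⟩) = 0.1334 and b = amp(|1⟩) = 0.9911:
new amp(|0⟩) = (0.382683)·a + (-0.92388i)·b = (0.05105 - 0.9157i)
new amp(|1⟩) = (-0.92388i)·a + (0.382683)·b = (0.3793 - 0.1232i)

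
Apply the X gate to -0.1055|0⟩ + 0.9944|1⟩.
0.9944|0⟩ - 0.1055|1⟩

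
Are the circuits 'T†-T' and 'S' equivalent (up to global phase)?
No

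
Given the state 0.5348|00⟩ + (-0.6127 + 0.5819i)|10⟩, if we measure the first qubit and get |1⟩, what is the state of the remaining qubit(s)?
(-0.7251 + 0.6886i)|0⟩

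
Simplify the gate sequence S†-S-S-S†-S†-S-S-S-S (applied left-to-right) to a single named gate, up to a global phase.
S†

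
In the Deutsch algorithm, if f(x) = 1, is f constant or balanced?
Constant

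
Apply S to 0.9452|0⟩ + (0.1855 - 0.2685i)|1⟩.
0.9452|0⟩ + (0.2685 + 0.1855i)|1⟩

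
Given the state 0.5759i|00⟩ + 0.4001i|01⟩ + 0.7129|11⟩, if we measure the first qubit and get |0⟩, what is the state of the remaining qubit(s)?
0.8213i|0⟩ + 0.5706i|1⟩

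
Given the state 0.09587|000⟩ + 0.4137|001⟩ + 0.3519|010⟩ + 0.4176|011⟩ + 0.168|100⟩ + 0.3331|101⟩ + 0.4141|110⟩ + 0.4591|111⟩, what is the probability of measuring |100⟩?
0.02822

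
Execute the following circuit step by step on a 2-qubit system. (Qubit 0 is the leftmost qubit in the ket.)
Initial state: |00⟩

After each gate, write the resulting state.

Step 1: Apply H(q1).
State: 1/√2|00⟩ + 1/√2|01⟩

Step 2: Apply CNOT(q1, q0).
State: 1/√2|00⟩ + 1/√2|11⟩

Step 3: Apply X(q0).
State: 1/√2|01⟩ + 1/√2|10⟩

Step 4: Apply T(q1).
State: (1/2 + (1/2)i)|01⟩ + 1/√2|10⟩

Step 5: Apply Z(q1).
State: (-1/2 - (1/2)i)|01⟩ + 1/√2|10⟩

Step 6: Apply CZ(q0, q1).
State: (-1/2 - (1/2)i)|01⟩ + 1/√2|10⟩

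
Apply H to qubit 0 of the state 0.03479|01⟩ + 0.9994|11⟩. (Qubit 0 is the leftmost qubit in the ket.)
0.7313|01⟩ - 0.6821|11⟩

H on qubit 0 mixes each pair of kets that differ only in qubit 0: amplitudes (a, b) of (|…0…⟩, |…1…⟩) become ((a + b)/√2, (a − b)/√2). Kets absent from the input have amplitude 0.
(|01⟩, |11⟩): (a, b) = (0.03479, 0.9994) → (0.7313, -0.6821)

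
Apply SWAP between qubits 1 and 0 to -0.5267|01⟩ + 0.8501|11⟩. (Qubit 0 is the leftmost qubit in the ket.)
-0.5267|10⟩ + 0.8501|11⟩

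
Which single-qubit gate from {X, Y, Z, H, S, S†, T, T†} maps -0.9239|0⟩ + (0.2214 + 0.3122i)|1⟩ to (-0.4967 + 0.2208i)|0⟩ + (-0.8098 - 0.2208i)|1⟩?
H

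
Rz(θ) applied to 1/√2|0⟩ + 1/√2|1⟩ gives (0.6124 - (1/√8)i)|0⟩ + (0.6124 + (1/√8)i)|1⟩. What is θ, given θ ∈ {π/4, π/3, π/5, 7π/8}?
π/3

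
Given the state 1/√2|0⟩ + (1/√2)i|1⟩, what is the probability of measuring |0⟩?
1/2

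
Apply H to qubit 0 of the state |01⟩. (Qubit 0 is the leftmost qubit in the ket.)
1/√2|01⟩ + 1/√2|11⟩

H on qubit 0 mixes each pair of kets that differ only in qubit 0: amplitudes (a, b) of (|…0…⟩, |…1…⟩) become ((a + b)/√2, (a − b)/√2). Kets absent from the input have amplitude 0.
(|01⟩, |11⟩): (a, b) = (1, 0) → (1/√2, 1/√2)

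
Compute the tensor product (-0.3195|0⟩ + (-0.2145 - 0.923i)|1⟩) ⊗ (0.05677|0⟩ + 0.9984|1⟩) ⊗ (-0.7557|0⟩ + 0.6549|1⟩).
0.01371|000⟩ - 0.01188|001⟩ + 0.2411|010⟩ - 0.2089|011⟩ + (0.009202 + 0.0396i)|100⟩ + (-0.007975 - 0.03432i)|101⟩ + (0.1618 + 0.6964i)|110⟩ + (-0.1403 - 0.6035i)|111⟩

amp(|b₁b₂…⟩) = product of the factor amplitudes for bits b₁, b₂, …; only kets whose every factor amplitude is nonzero survive.
|000⟩: (-0.3195)(0.05677)(-0.7557) = 0.01371
|001⟩: (-0.3195)(0.05677)(0.6549) = -0.01188
|010⟩: (-0.3195)(0.9984)(-0.7557) = 0.2411
|011⟩: (-0.3195)(0.9984)(0.6549) = -0.2089
|100⟩: (-0.2145 - 0.923i)(0.05677)(-0.7557) = (0.009202 + 0.0396i)
|101⟩: (-0.2145 - 0.923i)(0.05677)(0.6549) = (-0.007975 - 0.03432i)
|110⟩: (-0.2145 - 0.923i)(0.9984)(-0.7557) = (0.1618 + 0.6964i)
|111⟩: (-0.2145 - 0.923i)(0.9984)(0.6549) = (-0.1403 - 0.6035i)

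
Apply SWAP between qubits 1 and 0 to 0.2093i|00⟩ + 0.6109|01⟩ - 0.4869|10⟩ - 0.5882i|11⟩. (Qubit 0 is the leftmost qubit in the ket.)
0.2093i|00⟩ - 0.4869|01⟩ + 0.6109|10⟩ - 0.5882i|11⟩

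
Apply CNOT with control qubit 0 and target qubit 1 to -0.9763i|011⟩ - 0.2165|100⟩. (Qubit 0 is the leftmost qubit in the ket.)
-0.9763i|011⟩ - 0.2165|110⟩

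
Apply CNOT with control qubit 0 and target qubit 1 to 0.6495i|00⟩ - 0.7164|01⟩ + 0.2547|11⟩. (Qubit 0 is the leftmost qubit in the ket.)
0.6495i|00⟩ - 0.7164|01⟩ + 0.2547|10⟩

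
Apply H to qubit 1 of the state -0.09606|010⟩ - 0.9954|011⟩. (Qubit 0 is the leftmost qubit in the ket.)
-0.06792|000⟩ - 0.7039|001⟩ + 0.06792|010⟩ + 0.7039|011⟩

H on qubit 1 mixes each pair of kets that differ only in qubit 1: amplitudes (a, b) of (|…0…⟩, |…1…⟩) become ((a + b)/√2, (a − b)/√2). Kets absent from the input have amplitude 0.
(|000⟩, |010⟩): (a, b) = (0, -0.09606) → (-0.06792, 0.06792)
(|001⟩, |011⟩): (a, b) = (0, -0.9954) → (-0.7039, 0.7039)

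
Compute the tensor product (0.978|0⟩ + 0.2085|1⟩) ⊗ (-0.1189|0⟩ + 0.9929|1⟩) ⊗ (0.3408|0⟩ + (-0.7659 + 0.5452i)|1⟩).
-0.03963|000⟩ + (0.08906 - 0.0634i)|001⟩ + 0.3309|010⟩ + (-0.7437 + 0.5294i)|011⟩ - 0.008449|100⟩ + (0.01899 - 0.01352i)|101⟩ + 0.07055|110⟩ + (-0.1586 + 0.1129i)|111⟩

amp(|b₁b₂…⟩) = product of the factor amplitudes for bits b₁, b₂, …; only kets whose every factor amplitude is nonzero survive.
|000⟩: (0.978)(-0.1189)(0.3408) = -0.03963
|001⟩: (0.978)(-0.1189)(-0.7659 + 0.5452i) = (0.08906 - 0.0634i)
|010⟩: (0.978)(0.9929)(0.3408) = 0.3309
|011⟩: (0.978)(0.9929)(-0.7659 + 0.5452i) = (-0.7437 + 0.5294i)
|100⟩: (0.2085)(-0.1189)(0.3408) = -0.008449
|101⟩: (0.2085)(-0.1189)(-0.7659 + 0.5452i) = (0.01899 - 0.01352i)
|110⟩: (0.2085)(0.9929)(0.3408) = 0.07055
|111⟩: (0.2085)(0.9929)(-0.7659 + 0.5452i) = (-0.1586 + 0.1129i)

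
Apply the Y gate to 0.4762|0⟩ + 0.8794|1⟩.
-0.8794i|0⟩ + 0.4762i|1⟩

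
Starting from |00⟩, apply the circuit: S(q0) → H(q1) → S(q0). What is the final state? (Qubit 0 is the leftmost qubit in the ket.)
1/√2|00⟩ + 1/√2|01⟩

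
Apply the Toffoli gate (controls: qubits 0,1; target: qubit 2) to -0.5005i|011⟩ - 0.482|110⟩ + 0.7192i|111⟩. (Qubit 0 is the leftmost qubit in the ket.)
-0.5005i|011⟩ + 0.7192i|110⟩ - 0.482|111⟩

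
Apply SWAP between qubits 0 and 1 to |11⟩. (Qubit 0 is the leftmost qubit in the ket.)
|11⟩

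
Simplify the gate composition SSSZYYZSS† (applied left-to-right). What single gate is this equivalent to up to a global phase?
S†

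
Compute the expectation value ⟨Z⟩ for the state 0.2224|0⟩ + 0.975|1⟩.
-0.9012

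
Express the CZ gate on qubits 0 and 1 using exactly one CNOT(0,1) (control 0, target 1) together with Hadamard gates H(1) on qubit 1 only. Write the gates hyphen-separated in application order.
H(1)-CNOT(0,1)-H(1)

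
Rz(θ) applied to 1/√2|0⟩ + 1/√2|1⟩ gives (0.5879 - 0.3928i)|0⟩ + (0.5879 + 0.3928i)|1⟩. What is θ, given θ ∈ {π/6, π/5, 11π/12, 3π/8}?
3π/8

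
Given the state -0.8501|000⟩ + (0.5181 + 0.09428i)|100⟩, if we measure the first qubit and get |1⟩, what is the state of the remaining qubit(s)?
(0.9838 + 0.179i)|00⟩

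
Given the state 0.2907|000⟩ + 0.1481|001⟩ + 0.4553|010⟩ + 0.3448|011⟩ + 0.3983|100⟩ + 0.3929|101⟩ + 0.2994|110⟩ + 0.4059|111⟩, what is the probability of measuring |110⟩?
0.08964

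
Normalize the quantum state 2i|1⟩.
i|1⟩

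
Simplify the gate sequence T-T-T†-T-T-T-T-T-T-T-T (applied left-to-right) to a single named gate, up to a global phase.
T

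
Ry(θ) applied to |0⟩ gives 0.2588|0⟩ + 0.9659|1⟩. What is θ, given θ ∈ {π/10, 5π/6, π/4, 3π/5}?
5π/6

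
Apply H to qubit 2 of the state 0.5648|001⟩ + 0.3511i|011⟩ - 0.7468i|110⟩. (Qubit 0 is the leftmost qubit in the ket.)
0.3994|000⟩ - 0.3994|001⟩ + 0.2483i|010⟩ - 0.2483i|011⟩ - 0.5281i|110⟩ - 0.5281i|111⟩

H on qubit 2 mixes each pair of kets that differ only in qubit 2: amplitudes (a, b) of (|…0…⟩, |…1…⟩) become ((a + b)/√2, (a − b)/√2). Kets absent from the input have amplitude 0.
(|000⟩, |001⟩): (a, b) = (0, 0.5648) → (0.3994, -0.3994)
(|010⟩, |011⟩): (a, b) = (0, 0.3511i) → (0.2483i, -0.2483i)
(|110⟩, |111⟩): (a, b) = (-0.7468i, 0) → (-0.5281i, -0.5281i)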